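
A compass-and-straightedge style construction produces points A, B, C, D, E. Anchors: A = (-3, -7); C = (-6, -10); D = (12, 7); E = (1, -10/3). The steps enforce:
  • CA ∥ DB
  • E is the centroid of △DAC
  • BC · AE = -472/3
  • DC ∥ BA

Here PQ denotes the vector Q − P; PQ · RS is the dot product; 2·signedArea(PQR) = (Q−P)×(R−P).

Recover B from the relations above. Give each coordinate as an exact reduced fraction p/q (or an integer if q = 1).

B = (15, 10)

1. B_x = 15  [DC ∥ BA ∩ CA ∥ DB]
2. B_y = 10  [DC ∥ BA ∩ CA ∥ DB]
   → B = (15, 10)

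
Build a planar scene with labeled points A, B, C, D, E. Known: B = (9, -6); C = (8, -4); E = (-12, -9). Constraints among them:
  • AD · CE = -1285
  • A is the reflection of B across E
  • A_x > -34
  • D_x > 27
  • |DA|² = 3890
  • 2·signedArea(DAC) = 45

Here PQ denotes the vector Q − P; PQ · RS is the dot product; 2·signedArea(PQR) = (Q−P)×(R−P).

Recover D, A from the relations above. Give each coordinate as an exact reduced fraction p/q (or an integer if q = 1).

1. A_x = -33  [A is the reflection of B across E]
2. A_y = -12  [A is the reflection of B across E]
   → A = (-33, -12)
3. D_x = 28  [2·signedArea(DAC) = 45 ∩ AD · CE = -1285]
4. D_y = 1  [2·signedArea(DAC) = 45 ∩ AD · CE = -1285]
   → D = (28, 1)

A = (-33, -12)
D = (28, 1)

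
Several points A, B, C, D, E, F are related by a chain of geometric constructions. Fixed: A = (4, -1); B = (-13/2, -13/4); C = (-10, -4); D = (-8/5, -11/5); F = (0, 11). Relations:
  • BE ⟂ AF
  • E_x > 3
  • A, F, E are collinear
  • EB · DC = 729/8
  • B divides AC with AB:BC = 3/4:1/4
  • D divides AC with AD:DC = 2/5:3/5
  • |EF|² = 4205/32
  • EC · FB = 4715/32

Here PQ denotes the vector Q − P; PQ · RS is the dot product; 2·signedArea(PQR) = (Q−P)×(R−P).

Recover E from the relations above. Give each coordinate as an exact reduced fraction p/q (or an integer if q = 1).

E = (29/8, 1/8)

1. E_x = 29/8  [A, F, E are collinear ∩ BE ⟂ AF]
2. E_y = 1/8  [A, F, E are collinear ∩ BE ⟂ AF]
   → E = (29/8, 1/8)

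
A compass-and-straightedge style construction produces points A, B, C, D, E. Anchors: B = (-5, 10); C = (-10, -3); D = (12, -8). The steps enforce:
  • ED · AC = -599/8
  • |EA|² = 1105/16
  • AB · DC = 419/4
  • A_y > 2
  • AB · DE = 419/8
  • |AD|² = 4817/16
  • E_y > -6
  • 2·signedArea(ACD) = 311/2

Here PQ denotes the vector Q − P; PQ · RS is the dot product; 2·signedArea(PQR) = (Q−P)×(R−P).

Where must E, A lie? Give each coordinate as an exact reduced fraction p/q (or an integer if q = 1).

A = (-2, 9/4)
E = (1, -11/2)

1. A_x = -2  [2·signedArea(ACD) = 311/2 ∩ AB · DC = 419/4]
2. A_y = 9/4  [2·signedArea(ACD) = 311/2 ∩ AB · DC = 419/4]
   → A = (-2, 9/4)
3. E_x = 1  [ED · AC = -599/8 ∩ AB · DE = 419/8]
4. E_y = -11/2  [ED · AC = -599/8 ∩ AB · DE = 419/8]
   → E = (1, -11/2)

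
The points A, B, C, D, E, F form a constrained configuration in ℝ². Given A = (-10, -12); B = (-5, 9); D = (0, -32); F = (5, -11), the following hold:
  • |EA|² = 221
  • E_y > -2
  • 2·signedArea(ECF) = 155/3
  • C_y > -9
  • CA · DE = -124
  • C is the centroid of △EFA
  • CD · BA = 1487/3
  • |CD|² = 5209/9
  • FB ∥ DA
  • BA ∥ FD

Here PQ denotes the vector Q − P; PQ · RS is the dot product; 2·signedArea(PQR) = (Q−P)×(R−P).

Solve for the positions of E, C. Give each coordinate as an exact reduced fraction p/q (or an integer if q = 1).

C = (-5/3, -8)
E = (0, -1)

1. C_x = -5/3  [line 5·x + 21·y + 529/3 = 0 ∩ |CD|² = 5209/9]
2. C_y = -8  [line 5·x + 21·y + 529/3 = 0 ∩ |CD|² = 5209/9]
   → C = (-5/3, -8)
3. E_x = 0  [2·signedArea(ECF) = 155/3 ∩ C is the centroid of △EFA]
4. E_y = -1  [2·signedArea(ECF) = 155/3 ∩ C is the centroid of △EFA]
   → E = (0, -1)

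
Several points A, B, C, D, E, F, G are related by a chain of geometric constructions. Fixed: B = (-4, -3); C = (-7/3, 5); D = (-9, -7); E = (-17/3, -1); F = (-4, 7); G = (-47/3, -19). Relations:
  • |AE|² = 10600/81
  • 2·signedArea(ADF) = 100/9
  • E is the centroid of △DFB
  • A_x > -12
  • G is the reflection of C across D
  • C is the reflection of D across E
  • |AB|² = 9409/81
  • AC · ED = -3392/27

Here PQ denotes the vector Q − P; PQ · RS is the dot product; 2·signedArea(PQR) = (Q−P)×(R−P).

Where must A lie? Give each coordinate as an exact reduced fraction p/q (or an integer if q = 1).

A = (-101/9, -11)

1. A_x = -101/9  [AC · ED = -3392/27 ∩ 2·signedArea(ADF) = 100/9]
2. A_y = -11  [AC · ED = -3392/27 ∩ 2·signedArea(ADF) = 100/9]
   → A = (-101/9, -11)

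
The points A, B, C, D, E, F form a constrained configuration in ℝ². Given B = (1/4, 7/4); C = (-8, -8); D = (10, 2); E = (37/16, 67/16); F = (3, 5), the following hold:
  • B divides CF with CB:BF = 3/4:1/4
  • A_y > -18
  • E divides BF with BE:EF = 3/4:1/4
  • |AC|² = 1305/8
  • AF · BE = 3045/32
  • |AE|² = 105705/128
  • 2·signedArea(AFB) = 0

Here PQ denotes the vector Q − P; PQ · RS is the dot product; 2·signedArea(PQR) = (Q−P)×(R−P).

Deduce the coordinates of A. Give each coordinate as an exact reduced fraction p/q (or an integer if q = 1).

A = (-65/4, -71/4)

1. A_x = -65/4  [2·signedArea(AFB) = 0 ∩ AF · BE = 3045/32]
2. A_y = -71/4  [2·signedArea(AFB) = 0 ∩ AF · BE = 3045/32]
   → A = (-65/4, -71/4)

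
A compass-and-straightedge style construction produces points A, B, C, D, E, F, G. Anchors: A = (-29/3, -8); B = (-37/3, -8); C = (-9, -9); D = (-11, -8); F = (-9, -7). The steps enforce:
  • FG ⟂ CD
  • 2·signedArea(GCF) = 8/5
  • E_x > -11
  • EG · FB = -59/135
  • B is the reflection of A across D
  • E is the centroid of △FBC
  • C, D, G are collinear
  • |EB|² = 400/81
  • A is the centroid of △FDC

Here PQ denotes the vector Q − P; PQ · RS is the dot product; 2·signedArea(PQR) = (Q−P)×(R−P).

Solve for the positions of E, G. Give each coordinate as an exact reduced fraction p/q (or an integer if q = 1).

1. E_x = -91/9  [E is the centroid of △FBC]
2. E_y = -8  [E is the centroid of △FBC]
   → E = (-91/9, -8)
3. G_x = -49/5  [C, D, G are collinear ∩ FG ⟂ CD]
4. G_y = -43/5  [C, D, G are collinear ∩ FG ⟂ CD]
   → G = (-49/5, -43/5)

E = (-91/9, -8)
G = (-49/5, -43/5)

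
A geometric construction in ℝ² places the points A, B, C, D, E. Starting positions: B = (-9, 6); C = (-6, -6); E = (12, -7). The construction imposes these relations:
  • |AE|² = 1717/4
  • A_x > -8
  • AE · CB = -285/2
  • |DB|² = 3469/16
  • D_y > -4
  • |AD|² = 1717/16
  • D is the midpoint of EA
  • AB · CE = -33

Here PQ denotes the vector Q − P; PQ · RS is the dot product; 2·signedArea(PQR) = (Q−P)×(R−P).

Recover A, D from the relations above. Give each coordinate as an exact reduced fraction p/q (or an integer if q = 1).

1. A_x = -15/2  [AE · CB = -285/2 ∩ AB · CE = -33]
2. A_y = 0  [AE · CB = -285/2 ∩ AB · CE = -33]
   → A = (-15/2, 0)
3. D_x = 9/4  [D is the midpoint of EA]
4. D_y = -7/2  [D is the midpoint of EA]
   → D = (9/4, -7/2)

A = (-15/2, 0)
D = (9/4, -7/2)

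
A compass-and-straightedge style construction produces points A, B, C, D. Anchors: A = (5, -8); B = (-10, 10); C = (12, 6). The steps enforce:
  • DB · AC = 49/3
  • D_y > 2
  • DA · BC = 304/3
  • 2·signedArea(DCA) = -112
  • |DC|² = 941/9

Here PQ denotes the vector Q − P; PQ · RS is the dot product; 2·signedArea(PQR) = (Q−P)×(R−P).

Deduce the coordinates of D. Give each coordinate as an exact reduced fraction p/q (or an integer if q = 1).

D = (7/3, 8/3)

1. D_x = 7/3  [2·signedArea(DCA) = -112 ∩ DB · AC = 49/3]
2. D_y = 8/3  [2·signedArea(DCA) = -112 ∩ DB · AC = 49/3]
   → D = (7/3, 8/3)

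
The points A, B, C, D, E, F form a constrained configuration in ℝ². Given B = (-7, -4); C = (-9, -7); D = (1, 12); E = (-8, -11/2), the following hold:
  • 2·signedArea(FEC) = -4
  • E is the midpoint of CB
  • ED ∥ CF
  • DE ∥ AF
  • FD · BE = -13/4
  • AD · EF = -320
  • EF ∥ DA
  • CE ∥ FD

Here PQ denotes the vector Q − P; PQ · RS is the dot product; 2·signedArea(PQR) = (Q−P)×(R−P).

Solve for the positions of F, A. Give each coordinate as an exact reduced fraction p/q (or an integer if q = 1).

A = (9, 28)
F = (0, 21/2)

1. F_x = 0  [CE ∥ FD ∩ ED ∥ CF]
2. F_y = 21/2  [CE ∥ FD ∩ ED ∥ CF]
   → F = (0, 21/2)
3. A_x = 9  [DE ∥ AF ∩ EF ∥ DA]
4. A_y = 28  [DE ∥ AF ∩ EF ∥ DA]
   → A = (9, 28)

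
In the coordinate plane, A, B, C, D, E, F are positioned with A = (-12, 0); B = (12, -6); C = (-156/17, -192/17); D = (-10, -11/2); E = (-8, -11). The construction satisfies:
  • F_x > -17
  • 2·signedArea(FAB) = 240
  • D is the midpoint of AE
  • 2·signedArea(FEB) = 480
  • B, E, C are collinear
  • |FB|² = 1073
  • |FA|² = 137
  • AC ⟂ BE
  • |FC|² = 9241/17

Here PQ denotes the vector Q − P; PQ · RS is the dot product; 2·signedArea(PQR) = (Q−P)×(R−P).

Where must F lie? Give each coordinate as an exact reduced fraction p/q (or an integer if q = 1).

F = (-16, 11)

1. F_x = -16  [2·signedArea(FAB) = 240 ∩ 2·signedArea(FEB) = 480]
2. F_y = 11  [2·signedArea(FAB) = 240 ∩ 2·signedArea(FEB) = 480]
   → F = (-16, 11)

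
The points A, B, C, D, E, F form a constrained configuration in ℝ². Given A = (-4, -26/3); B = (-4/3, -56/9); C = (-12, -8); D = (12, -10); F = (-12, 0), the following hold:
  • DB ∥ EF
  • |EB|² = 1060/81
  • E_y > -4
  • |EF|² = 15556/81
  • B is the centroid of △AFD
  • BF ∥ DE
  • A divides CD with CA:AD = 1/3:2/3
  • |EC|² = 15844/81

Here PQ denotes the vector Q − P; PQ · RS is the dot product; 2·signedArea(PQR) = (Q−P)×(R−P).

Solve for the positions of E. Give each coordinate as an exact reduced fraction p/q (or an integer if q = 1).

1. E_x = 4/3  [DB ∥ EF ∩ BF ∥ DE]
2. E_y = -34/9  [DB ∥ EF ∩ BF ∥ DE]
   → E = (4/3, -34/9)

E = (4/3, -34/9)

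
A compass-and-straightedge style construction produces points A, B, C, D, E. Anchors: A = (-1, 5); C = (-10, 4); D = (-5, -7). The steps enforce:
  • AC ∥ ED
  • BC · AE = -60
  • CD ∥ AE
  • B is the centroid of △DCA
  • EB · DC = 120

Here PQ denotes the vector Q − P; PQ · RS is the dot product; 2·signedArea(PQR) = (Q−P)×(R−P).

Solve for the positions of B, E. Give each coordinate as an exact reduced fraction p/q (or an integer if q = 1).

1. B_x = -16/3  [B is the centroid of △DCA]
2. B_y = 2/3  [B is the centroid of △DCA]
   → B = (-16/3, 2/3)
3. E_x = 4  [AC ∥ ED ∩ CD ∥ AE]
4. E_y = -6  [AC ∥ ED ∩ CD ∥ AE]
   → E = (4, -6)

B = (-16/3, 2/3)
E = (4, -6)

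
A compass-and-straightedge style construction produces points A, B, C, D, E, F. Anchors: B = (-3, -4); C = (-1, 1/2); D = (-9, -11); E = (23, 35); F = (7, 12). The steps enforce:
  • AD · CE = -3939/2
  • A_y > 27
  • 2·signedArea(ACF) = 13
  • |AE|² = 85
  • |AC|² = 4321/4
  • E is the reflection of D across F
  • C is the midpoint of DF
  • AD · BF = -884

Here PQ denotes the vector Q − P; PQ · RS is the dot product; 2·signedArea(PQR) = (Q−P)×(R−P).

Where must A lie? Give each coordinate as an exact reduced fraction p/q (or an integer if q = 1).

1. A_x = 17  [AD · CE = -3939/2 ∩ 2·signedArea(ACF) = 13]
2. A_y = 28  [AD · CE = -3939/2 ∩ 2·signedArea(ACF) = 13]
   → A = (17, 28)

A = (17, 28)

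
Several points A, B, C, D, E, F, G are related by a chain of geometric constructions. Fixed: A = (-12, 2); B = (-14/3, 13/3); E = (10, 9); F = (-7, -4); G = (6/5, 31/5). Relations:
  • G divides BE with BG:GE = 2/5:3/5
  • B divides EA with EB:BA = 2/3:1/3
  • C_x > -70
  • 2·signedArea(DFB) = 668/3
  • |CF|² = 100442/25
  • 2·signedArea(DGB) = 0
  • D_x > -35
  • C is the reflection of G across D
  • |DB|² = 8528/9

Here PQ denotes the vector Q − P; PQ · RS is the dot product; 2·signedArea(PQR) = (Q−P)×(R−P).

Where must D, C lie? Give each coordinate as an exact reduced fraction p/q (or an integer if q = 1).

C = (-346/5, -81/5)
D = (-34, -5)

1. D_x = -34  [2·signedArea(DGB) = 0 ∩ 2·signedArea(DFB) = 668/3]
2. D_y = -5  [2·signedArea(DGB) = 0 ∩ 2·signedArea(DFB) = 668/3]
   → D = (-34, -5)
3. C_x = -346/5  [C is the reflection of G across D]
4. C_y = -81/5  [C is the reflection of G across D]
   → C = (-346/5, -81/5)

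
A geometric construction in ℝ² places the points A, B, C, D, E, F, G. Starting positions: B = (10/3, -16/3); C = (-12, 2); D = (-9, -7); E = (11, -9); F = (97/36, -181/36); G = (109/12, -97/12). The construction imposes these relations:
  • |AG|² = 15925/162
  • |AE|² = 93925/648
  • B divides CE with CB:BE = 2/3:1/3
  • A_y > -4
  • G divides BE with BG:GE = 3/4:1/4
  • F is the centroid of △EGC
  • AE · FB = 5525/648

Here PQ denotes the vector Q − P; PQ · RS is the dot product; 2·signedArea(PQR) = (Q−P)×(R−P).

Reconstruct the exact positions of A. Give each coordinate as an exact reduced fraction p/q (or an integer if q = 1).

1. A_x = 5/36  [line -23/36·x + 11/36·y + 811/648 = 0 ∩ |AG|² = 15925/162]
2. A_y = -137/36  [line -23/36·x + 11/36·y + 811/648 = 0 ∩ |AG|² = 15925/162]
   → A = (5/36, -137/36)

A = (5/36, -137/36)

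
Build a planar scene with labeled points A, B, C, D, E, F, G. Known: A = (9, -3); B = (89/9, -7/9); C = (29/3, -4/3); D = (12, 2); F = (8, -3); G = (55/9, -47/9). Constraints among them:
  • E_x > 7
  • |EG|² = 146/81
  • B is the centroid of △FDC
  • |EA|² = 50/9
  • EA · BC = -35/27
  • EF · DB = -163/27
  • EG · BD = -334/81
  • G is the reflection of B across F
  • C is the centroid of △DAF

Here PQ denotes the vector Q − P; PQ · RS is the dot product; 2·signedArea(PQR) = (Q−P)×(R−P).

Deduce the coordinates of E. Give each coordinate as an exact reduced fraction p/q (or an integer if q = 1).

1. E_x = 22/3  [EG · BD = -334/81 ∩ EA · BC = -35/27]
2. E_y = -14/3  [EG · BD = -334/81 ∩ EA · BC = -35/27]
   → E = (22/3, -14/3)

E = (22/3, -14/3)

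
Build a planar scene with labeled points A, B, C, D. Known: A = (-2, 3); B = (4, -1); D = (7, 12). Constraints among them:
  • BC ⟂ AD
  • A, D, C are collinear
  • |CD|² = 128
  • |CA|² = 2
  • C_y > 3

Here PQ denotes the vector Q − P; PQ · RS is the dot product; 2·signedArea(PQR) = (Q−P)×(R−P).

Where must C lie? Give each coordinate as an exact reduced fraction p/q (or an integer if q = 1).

C = (-1, 4)

1. C_x = -1  [A, D, C are collinear ∩ BC ⟂ AD]
2. C_y = 4  [A, D, C are collinear ∩ BC ⟂ AD]
   → C = (-1, 4)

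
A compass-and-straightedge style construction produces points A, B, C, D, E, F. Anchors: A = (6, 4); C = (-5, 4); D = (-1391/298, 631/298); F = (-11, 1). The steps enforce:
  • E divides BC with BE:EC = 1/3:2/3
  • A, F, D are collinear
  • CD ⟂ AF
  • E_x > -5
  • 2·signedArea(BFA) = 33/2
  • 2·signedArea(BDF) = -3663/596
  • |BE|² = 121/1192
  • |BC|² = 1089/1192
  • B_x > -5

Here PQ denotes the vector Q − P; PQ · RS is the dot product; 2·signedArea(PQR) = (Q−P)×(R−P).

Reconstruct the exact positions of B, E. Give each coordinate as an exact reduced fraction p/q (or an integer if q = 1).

1. B_x = -2881/596  [line -3·x + 17·y + -133/2 = 0 ∩ |BC|² = 1089/1192]
2. B_y = 1823/596  [line -3·x + 17·y + -133/2 = 0 ∩ |BC|² = 1089/1192]
   → B = (-2881/596, 1823/596)
3. E_x = -1457/298  [E divides BC with BE:EC = 1/3:2/3]
4. E_y = 1005/298  [E divides BC with BE:EC = 1/3:2/3]
   → E = (-1457/298, 1005/298)

B = (-2881/596, 1823/596)
E = (-1457/298, 1005/298)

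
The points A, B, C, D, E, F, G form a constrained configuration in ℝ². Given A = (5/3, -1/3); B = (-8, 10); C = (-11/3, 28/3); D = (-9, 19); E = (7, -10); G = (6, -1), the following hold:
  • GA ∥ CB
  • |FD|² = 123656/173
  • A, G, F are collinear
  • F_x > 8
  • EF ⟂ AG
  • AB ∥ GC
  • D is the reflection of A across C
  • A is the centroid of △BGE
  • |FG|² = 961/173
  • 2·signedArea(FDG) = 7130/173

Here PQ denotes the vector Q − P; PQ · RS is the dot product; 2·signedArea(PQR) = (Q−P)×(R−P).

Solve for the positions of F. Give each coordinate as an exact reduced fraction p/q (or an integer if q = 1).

F = (1441/173, -235/173)

1. F_x = 1441/173  [A, G, F are collinear ∩ EF ⟂ AG]
2. F_y = -235/173  [A, G, F are collinear ∩ EF ⟂ AG]
   → F = (1441/173, -235/173)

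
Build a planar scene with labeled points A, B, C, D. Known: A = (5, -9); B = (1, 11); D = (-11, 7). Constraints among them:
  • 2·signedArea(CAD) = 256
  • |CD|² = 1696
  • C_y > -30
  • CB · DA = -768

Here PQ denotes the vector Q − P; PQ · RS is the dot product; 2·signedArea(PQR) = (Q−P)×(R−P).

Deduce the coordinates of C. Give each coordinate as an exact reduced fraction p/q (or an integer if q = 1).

1. C_x = 9  [CB · DA = -768 ∩ 2·signedArea(CAD) = 256]
2. C_y = -29  [CB · DA = -768 ∩ 2·signedArea(CAD) = 256]
   → C = (9, -29)

C = (9, -29)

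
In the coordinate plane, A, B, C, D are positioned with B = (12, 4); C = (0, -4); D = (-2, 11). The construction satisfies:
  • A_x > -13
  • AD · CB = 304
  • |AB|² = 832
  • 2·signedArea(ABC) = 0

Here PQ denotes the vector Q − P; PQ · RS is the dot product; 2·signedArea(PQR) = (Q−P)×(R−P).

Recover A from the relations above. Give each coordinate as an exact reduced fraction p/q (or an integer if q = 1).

1. A_x = -12  [2·signedArea(ABC) = 0 ∩ AD · CB = 304]
2. A_y = -12  [2·signedArea(ABC) = 0 ∩ AD · CB = 304]
   → A = (-12, -12)

A = (-12, -12)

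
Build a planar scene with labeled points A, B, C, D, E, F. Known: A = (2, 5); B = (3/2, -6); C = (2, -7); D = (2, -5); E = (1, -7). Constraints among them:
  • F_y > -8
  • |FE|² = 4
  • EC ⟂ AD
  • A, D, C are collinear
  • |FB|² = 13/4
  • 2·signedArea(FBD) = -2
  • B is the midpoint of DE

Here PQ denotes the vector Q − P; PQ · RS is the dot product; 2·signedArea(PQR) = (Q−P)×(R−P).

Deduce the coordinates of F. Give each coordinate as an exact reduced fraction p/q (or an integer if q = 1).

1. F_x = 3  [line -1·x + 1/2·y + 13/2 = 0 ∩ |FE|² = 4]
2. F_y = -7  [line -1·x + 1/2·y + 13/2 = 0 ∩ |FE|² = 4]
   → F = (3, -7)

F = (3, -7)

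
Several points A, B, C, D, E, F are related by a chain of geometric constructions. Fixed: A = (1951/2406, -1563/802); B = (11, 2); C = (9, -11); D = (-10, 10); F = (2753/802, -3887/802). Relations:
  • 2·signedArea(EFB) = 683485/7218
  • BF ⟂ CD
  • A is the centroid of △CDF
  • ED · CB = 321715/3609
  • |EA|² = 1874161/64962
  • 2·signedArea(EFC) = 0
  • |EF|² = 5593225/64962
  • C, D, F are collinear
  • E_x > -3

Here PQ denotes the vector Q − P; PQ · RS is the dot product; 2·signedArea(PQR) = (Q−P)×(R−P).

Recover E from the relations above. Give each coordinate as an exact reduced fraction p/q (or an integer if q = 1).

E = (-10079/3609, 2447/1203)

1. E_x = -10079/3609  [2·signedArea(EFC) = 0 ∩ 2·signedArea(EFB) = 683485/7218]
2. E_y = 2447/1203  [2·signedArea(EFC) = 0 ∩ 2·signedArea(EFB) = 683485/7218]
   → E = (-10079/3609, 2447/1203)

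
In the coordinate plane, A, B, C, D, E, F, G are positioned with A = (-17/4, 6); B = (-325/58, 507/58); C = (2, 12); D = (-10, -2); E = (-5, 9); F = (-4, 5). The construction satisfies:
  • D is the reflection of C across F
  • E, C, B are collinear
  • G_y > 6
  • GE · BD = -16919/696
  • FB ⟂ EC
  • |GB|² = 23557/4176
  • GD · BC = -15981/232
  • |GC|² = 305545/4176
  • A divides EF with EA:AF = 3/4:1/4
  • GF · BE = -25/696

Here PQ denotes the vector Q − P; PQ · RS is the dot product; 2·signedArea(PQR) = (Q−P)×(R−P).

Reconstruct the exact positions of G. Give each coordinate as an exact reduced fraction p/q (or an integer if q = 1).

G = (-1607/348, 1145/174)

1. G_x = -1607/348  [GD · BC = -15981/232 ∩ GE · BD = -16919/696]
2. G_y = 1145/174  [GD · BC = -15981/232 ∩ GE · BD = -16919/696]
   → G = (-1607/348, 1145/174)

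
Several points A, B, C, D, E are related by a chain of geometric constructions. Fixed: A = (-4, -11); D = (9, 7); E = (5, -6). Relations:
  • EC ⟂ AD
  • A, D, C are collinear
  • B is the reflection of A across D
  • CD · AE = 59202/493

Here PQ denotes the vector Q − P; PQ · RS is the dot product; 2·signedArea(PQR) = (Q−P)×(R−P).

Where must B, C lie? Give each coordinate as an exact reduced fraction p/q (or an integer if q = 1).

B = (22, 25)
C = (719/493, -1697/493)

1. B_x = 22  [B is the reflection of A across D]
2. B_y = 25  [B is the reflection of A across D]
   → B = (22, 25)
3. C_x = 719/493  [A, D, C are collinear ∩ EC ⟂ AD]
4. C_y = -1697/493  [A, D, C are collinear ∩ EC ⟂ AD]
   → C = (719/493, -1697/493)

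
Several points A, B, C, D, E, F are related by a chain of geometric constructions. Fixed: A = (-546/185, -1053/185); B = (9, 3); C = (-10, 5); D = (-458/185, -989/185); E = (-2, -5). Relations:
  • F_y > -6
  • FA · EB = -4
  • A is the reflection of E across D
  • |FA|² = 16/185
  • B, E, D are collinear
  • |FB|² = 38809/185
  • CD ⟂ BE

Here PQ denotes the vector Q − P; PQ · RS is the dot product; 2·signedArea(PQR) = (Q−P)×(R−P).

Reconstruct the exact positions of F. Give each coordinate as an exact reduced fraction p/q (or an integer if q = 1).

F = (-502/185, -1021/185)

1. F_x = -502/185  [line -11·x + -8·y + -74 = 0 ∩ |FB|² = 38809/185]
2. F_y = -1021/185  [line -11·x + -8·y + -74 = 0 ∩ |FB|² = 38809/185]
   → F = (-502/185, -1021/185)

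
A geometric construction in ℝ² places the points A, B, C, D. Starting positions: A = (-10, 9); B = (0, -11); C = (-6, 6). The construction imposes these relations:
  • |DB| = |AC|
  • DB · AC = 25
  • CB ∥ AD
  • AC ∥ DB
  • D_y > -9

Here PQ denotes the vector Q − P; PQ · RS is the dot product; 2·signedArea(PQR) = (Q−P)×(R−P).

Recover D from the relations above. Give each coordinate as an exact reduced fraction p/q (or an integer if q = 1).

1. D_x = -4  [AC ∥ DB ∩ CB ∥ AD]
2. D_y = -8  [AC ∥ DB ∩ CB ∥ AD]
   → D = (-4, -8)

D = (-4, -8)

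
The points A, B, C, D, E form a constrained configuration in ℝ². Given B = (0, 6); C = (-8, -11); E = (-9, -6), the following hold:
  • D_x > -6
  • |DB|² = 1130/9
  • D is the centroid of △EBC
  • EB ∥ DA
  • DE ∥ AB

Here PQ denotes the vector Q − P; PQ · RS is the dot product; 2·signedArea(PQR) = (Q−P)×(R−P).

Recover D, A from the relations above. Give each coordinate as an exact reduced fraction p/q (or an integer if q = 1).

A = (10/3, 25/3)
D = (-17/3, -11/3)

1. D_x = -17/3  [D is the centroid of △EBC]
2. D_y = -11/3  [D is the centroid of △EBC]
   → D = (-17/3, -11/3)
3. A_x = 10/3  [DE ∥ AB ∩ EB ∥ DA]
4. A_y = 25/3  [DE ∥ AB ∩ EB ∥ DA]
   → A = (10/3, 25/3)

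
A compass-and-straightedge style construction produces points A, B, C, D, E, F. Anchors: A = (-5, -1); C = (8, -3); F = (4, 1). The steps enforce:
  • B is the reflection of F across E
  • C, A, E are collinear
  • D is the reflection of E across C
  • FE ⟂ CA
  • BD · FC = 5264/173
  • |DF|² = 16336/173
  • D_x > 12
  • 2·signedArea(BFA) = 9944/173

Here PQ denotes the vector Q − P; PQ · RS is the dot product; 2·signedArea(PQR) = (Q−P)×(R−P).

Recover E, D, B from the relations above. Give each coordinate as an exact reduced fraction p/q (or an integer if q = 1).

1. E_x = 604/173  [C, A, E are collinear ∩ FE ⟂ CA]
2. E_y = -399/173  [C, A, E are collinear ∩ FE ⟂ CA]
   → E = (604/173, -399/173)
3. D_x = 2164/173  [D is the reflection of E across C]
4. D_y = -639/173  [D is the reflection of E across C]
   → D = (2164/173, -639/173)
5. B_x = 516/173  [B is the reflection of F across E]
6. B_y = -971/173  [B is the reflection of F across E]
   → B = (516/173, -971/173)

B = (516/173, -971/173)
D = (2164/173, -639/173)
E = (604/173, -399/173)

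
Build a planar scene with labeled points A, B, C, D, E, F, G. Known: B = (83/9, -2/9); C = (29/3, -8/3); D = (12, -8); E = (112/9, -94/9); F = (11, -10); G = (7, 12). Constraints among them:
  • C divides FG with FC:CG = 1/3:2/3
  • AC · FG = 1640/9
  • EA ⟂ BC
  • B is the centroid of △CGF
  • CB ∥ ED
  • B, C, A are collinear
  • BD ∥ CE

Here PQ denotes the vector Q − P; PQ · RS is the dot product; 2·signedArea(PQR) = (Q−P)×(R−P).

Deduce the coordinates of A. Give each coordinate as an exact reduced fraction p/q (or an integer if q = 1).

1. A_x = 2503/225  [B, C, A are collinear ∩ EA ⟂ BC]
2. A_y = -2404/225  [B, C, A are collinear ∩ EA ⟂ BC]
   → A = (2503/225, -2404/225)

A = (2503/225, -2404/225)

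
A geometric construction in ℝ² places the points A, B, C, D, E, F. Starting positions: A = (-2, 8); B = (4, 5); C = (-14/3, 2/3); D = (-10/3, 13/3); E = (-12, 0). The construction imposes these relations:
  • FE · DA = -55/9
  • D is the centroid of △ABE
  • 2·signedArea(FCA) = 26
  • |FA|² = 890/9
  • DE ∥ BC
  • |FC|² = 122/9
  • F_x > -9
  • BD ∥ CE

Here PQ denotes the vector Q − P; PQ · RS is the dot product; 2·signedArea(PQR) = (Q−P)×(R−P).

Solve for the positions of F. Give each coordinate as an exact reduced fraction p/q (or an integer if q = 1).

F = (-25/3, 1/3)

1. F_x = -25/3  [2·signedArea(FCA) = 26 ∩ FE · DA = -55/9]
2. F_y = 1/3  [2·signedArea(FCA) = 26 ∩ FE · DA = -55/9]
   → F = (-25/3, 1/3)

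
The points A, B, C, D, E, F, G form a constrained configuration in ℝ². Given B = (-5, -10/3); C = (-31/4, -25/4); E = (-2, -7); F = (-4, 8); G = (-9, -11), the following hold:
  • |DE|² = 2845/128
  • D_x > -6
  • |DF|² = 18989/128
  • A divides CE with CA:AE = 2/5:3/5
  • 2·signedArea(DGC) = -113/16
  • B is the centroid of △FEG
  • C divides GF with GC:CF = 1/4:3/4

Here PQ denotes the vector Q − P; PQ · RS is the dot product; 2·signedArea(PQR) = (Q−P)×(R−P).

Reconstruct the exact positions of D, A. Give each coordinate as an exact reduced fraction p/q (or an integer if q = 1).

A = (-109/20, -131/20)
D = (-91/16, -65/16)

1. D_x = -91/16  [line -19/4·x + 5/4·y + -351/16 = 0 ∩ |DE|² = 2845/128]
2. D_y = -65/16  [line -19/4·x + 5/4·y + -351/16 = 0 ∩ |DE|² = 2845/128]
   → D = (-91/16, -65/16)
3. A_x = -109/20  [A divides CE with CA:AE = 2/5:3/5]
4. A_y = -131/20  [A divides CE with CA:AE = 2/5:3/5]
   → A = (-109/20, -131/20)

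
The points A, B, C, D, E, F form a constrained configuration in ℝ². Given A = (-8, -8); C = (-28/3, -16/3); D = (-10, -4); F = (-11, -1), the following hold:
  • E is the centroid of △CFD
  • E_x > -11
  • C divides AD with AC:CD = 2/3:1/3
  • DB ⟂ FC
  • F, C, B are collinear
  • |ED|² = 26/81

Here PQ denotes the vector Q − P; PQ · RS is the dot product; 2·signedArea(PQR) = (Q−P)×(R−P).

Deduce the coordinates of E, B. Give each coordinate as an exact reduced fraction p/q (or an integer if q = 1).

1. E_x = -91/9  [E is the centroid of △CFD]
2. E_y = -31/9  [E is the centroid of △CFD]
   → E = (-91/9, -31/9)
3. B_x = -957/97  [F, C, B are collinear ∩ DB ⟂ FC]
4. B_y = -383/97  [F, C, B are collinear ∩ DB ⟂ FC]
   → B = (-957/97, -383/97)

B = (-957/97, -383/97)
E = (-91/9, -31/9)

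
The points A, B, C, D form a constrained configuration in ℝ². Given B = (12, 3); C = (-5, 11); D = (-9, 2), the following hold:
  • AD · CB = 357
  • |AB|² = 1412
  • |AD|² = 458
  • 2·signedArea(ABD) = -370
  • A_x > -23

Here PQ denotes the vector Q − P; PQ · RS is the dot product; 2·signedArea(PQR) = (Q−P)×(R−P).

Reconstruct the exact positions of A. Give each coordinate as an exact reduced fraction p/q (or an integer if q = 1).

A = (-22, 19)

1. A_x = -22  [2·signedArea(ABD) = -370 ∩ AD · CB = 357]
2. A_y = 19  [2·signedArea(ABD) = -370 ∩ AD · CB = 357]
   → A = (-22, 19)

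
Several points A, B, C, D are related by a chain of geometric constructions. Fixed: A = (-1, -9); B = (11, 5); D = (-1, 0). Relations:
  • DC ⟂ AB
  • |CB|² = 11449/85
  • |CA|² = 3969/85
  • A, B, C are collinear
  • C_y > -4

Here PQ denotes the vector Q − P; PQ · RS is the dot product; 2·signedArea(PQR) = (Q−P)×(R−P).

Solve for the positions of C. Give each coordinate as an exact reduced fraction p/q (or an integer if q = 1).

C = (293/85, -324/85)

1. C_x = 293/85  [A, B, C are collinear ∩ DC ⟂ AB]
2. C_y = -324/85  [A, B, C are collinear ∩ DC ⟂ AB]
   → C = (293/85, -324/85)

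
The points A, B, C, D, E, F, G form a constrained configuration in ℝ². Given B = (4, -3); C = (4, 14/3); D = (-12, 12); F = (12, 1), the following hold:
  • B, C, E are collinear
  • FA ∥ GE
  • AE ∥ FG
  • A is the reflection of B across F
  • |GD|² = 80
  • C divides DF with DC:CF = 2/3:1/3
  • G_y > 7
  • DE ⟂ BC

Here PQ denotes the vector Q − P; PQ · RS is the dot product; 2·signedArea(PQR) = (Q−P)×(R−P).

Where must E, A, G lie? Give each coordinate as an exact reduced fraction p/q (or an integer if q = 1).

1. E_x = 4  [B, C, E are collinear ∩ DE ⟂ BC]
2. E_y = 12  [B, C, E are collinear ∩ DE ⟂ BC]
   → E = (4, 12)
3. A_x = 20  [A is the reflection of B across F]
4. A_y = 5  [A is the reflection of B across F]
   → A = (20, 5)
5. G_x = -4  [FA ∥ GE ∩ AE ∥ FG]
6. G_y = 8  [FA ∥ GE ∩ AE ∥ FG]
   → G = (-4, 8)

A = (20, 5)
E = (4, 12)
G = (-4, 8)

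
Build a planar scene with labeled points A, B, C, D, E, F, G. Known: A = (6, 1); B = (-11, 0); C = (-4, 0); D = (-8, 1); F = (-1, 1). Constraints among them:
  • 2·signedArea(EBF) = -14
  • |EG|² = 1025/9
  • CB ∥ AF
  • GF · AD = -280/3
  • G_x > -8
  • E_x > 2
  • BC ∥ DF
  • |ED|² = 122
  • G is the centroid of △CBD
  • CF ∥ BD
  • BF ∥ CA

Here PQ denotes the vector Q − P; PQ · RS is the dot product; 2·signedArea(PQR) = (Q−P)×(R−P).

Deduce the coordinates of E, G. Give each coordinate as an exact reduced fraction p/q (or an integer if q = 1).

E = (3, 0)
G = (-23/3, 1/3)

1. E_x = 3  [line -1·x + 10·y + 3 = 0 ∩ |ED|² = 122]
2. E_y = 0  [line -1·x + 10·y + 3 = 0 ∩ |ED|² = 122]
   → E = (3, 0)
3. G_x = -23/3  [G is the centroid of △CBD]
4. G_y = 1/3  [G is the centroid of △CBD]
   → G = (-23/3, 1/3)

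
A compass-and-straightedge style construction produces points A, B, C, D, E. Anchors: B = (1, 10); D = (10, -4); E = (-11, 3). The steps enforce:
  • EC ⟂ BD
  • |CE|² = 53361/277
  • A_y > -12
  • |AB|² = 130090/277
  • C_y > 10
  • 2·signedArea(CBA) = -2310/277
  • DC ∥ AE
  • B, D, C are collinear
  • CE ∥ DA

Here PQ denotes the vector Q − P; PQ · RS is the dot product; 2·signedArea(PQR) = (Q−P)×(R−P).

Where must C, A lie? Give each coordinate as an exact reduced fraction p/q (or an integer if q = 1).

1. C_x = 187/277  [B, D, C are collinear ∩ EC ⟂ BD]
2. C_y = 2910/277  [B, D, C are collinear ∩ EC ⟂ BD]
   → C = (187/277, 2910/277)
3. A_x = -464/277  [DC ∥ AE ∩ CE ∥ DA]
4. A_y = -3187/277  [DC ∥ AE ∩ CE ∥ DA]
   → A = (-464/277, -3187/277)

A = (-464/277, -3187/277)
C = (187/277, 2910/277)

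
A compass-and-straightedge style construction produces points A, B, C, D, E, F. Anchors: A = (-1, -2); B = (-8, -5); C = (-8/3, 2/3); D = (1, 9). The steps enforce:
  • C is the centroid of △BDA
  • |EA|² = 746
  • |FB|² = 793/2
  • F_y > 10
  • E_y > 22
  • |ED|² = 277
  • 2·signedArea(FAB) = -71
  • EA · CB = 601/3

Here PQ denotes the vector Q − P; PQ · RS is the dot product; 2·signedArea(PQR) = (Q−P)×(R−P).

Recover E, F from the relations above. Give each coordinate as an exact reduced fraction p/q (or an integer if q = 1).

1. E_x = 10  [line 16/3·x + 17/3·y + -551/3 = 0 ∩ |EA|² = 746]
2. E_y = 23  [line 16/3·x + 17/3·y + -551/3 = 0 ∩ |EA|² = 746]
   → E = (10, 23)
3. F_x = 9/2  [line 3·x + -7·y + 60 = 0 ∩ |FB|² = 793/2]
4. F_y = 21/2  [line 3·x + -7·y + 60 = 0 ∩ |FB|² = 793/2]
   → F = (9/2, 21/2)

E = (10, 23)
F = (9/2, 21/2)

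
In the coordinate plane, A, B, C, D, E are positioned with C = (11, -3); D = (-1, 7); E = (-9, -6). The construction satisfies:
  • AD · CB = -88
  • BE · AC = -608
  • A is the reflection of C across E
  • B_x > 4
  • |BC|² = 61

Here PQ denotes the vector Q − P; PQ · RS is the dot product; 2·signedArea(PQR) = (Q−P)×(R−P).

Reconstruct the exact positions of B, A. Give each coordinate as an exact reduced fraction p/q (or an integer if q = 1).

1. A_x = -29  [A is the reflection of C across E]
2. A_y = -9  [A is the reflection of C across E]
   → A = (-29, -9)
3. B_x = 5  [BE · AC = -608 ∩ AD · CB = -88]
4. B_y = 2  [BE · AC = -608 ∩ AD · CB = -88]
   → B = (5, 2)

A = (-29, -9)
B = (5, 2)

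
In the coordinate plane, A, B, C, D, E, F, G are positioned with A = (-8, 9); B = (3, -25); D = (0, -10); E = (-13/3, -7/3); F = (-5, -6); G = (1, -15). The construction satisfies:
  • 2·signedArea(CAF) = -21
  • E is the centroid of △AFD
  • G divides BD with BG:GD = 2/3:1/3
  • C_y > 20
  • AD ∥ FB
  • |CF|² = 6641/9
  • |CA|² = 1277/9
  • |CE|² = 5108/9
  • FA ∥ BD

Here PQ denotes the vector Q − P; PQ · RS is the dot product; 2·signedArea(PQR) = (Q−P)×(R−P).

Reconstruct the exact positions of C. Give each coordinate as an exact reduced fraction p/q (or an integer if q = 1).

1. C_x = -35/3  [line 15·x + 3·y + 114 = 0 ∩ |CF|² = 6641/9]
2. C_y = 61/3  [line 15·x + 3·y + 114 = 0 ∩ |CF|² = 6641/9]
   → C = (-35/3, 61/3)

C = (-35/3, 61/3)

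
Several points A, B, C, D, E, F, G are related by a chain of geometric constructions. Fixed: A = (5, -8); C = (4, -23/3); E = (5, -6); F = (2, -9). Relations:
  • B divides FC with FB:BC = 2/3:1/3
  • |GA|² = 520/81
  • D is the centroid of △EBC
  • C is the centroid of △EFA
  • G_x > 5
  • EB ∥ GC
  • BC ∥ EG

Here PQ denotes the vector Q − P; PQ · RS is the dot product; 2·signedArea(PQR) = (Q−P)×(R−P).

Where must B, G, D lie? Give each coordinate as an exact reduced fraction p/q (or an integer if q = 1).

B = (10/3, -73/9)
D = (37/9, -196/27)
G = (17/3, -50/9)

1. B_x = 10/3  [B divides FC with FB:BC = 2/3:1/3]
2. B_y = -73/9  [B divides FC with FB:BC = 2/3:1/3]
   → B = (10/3, -73/9)
3. G_x = 17/3  [EB ∥ GC ∩ BC ∥ EG]
4. G_y = -50/9  [EB ∥ GC ∩ BC ∥ EG]
   → G = (17/3, -50/9)
5. D_x = 37/9  [D is the centroid of △EBC]
6. D_y = -196/27  [D is the centroid of △EBC]
   → D = (37/9, -196/27)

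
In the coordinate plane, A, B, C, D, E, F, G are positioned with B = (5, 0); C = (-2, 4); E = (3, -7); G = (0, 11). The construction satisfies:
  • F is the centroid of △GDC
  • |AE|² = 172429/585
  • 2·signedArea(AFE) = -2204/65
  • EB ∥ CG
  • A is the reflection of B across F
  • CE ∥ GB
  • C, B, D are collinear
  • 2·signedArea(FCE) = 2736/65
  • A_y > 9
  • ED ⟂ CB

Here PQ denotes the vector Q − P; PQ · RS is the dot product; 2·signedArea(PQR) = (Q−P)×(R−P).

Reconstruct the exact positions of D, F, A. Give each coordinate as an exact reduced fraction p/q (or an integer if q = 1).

A = (-389/195, 1838/195)
D = (423/65, -56/65)
F = (293/195, 919/195)

1. D_x = 423/65  [C, B, D are collinear ∩ ED ⟂ CB]
2. D_y = -56/65  [C, B, D are collinear ∩ ED ⟂ CB]
   → D = (423/65, -56/65)
3. F_x = 293/195  [F is the centroid of △GDC]
4. F_y = 919/195  [F is the centroid of △GDC]
   → F = (293/195, 919/195)
5. A_x = -389/195  [A is the reflection of B across F]
6. A_y = 1838/195  [A is the reflection of B across F]
   → A = (-389/195, 1838/195)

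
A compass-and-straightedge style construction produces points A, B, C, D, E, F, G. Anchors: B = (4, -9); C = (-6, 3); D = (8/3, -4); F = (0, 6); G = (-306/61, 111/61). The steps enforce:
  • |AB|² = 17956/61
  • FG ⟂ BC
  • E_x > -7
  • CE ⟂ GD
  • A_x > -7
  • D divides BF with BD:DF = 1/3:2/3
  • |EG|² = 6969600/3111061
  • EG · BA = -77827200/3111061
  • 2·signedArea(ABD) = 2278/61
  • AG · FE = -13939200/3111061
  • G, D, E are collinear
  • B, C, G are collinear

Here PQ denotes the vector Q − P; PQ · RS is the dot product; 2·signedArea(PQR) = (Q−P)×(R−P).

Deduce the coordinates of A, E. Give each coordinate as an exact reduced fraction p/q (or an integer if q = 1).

A = (-426/61, 255/61)
E = (-19318146/3111061, 8472711/3111061)

1. E_x = -19318146/3111061  [G, D, E are collinear ∩ CE ⟂ GD]
2. E_y = 8472711/3111061  [G, D, E are collinear ∩ CE ⟂ GD]
   → E = (-19318146/3111061, 8472711/3111061)
3. A_x = -426/61  [AG · FE = -13939200/3111061 ∩ 2·signedArea(ABD) = 2278/61]
4. A_y = 255/61  [AG · FE = -13939200/3111061 ∩ 2·signedArea(ABD) = 2278/61]
   → A = (-426/61, 255/61)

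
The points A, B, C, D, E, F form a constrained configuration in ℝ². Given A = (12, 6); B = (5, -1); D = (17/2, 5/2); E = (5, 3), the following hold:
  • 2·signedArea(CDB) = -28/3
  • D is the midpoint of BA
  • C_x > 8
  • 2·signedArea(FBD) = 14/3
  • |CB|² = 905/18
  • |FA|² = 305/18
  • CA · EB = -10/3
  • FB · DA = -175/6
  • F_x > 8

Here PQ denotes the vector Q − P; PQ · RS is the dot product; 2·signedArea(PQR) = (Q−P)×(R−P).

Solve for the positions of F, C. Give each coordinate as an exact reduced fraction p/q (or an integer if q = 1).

1. F_x = 17/2  [2·signedArea(FBD) = 14/3 ∩ FB · DA = -175/6]
2. F_y = 23/6  [2·signedArea(FBD) = 14/3 ∩ FB · DA = -175/6]
   → F = (17/2, 23/6)
3. C_x = 17/2  [2·signedArea(CDB) = -28/3 ∩ CA · EB = -10/3]
4. C_y = 31/6  [2·signedArea(CDB) = -28/3 ∩ CA · EB = -10/3]
   → C = (17/2, 31/6)

C = (17/2, 31/6)
F = (17/2, 23/6)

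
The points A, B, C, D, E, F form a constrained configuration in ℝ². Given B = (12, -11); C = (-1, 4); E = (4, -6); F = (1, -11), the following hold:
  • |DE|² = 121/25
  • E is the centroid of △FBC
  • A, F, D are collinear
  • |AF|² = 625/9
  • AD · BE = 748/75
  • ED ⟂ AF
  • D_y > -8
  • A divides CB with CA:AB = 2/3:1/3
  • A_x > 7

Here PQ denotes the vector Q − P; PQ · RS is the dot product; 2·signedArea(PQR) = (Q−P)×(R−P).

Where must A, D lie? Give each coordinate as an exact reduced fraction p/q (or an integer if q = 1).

A = (23/3, -6)
D = (133/25, -194/25)

1. A_x = 23/3  [A divides CB with CA:AB = 2/3:1/3]
2. A_y = -6  [A divides CB with CA:AB = 2/3:1/3]
   → A = (23/3, -6)
3. D_x = 133/25  [A, F, D are collinear ∩ ED ⟂ AF]
4. D_y = -194/25  [A, F, D are collinear ∩ ED ⟂ AF]
   → D = (133/25, -194/25)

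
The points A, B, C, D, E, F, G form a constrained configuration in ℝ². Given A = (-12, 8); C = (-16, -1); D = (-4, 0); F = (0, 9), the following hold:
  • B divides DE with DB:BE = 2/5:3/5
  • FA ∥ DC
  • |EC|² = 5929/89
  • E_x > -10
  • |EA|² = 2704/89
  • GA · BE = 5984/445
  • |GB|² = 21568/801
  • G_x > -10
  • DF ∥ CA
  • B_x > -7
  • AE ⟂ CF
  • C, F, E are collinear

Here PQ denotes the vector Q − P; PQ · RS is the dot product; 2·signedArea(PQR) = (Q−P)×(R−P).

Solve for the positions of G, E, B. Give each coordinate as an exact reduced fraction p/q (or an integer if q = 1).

B = (-2684/445, 592/445)
E = (-808/89, 296/89)
G = (-28/3, 16/3)

1. E_x = -808/89  [C, F, E are collinear ∩ AE ⟂ CF]
2. E_y = 296/89  [C, F, E are collinear ∩ AE ⟂ CF]
   → E = (-808/89, 296/89)
3. B_x = -2684/445  [B divides DE with DB:BE = 2/5:3/5]
4. B_y = 592/445  [B divides DE with DB:BE = 2/5:3/5]
   → B = (-2684/445, 592/445)
5. G_x = -28/3  [line 1356/445·x + -888/445·y + 17392/445 = 0 ∩ |GB|² = 21568/801]
6. G_y = 16/3  [line 1356/445·x + -888/445·y + 17392/445 = 0 ∩ |GB|² = 21568/801]
   → G = (-28/3, 16/3)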